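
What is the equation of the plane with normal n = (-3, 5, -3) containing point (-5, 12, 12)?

The plane through P with normal n = (a, b, c) satisfies n·(r - P) = 0,
i.e. ax + by + cz = a·x₀ + b·y₀ + c·z₀.
d = (-3)·(-5) + 5·12 + (-3)·12
  = 15 + 60 - 36
  = 39
Equation: -3x + 5y - 3z = 39

-3x + 5y - 3z = 39


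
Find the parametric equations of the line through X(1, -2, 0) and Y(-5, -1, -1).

Direction vector d = Y - X = (-5 - 1, -1 + 2, -1 + 0) = (-6, 1, -1)
Parametric form r = X + t·d:
x = 1 - 6t, y = -2 + t, z = 0 - t

x = 1 - 6t, y = -2 + t, z = 0 - t


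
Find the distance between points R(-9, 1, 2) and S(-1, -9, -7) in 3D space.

d = √[(x₂-x₁)² + (y₂-y₁)² + (z₂-z₁)²]
  = √[8² + (-10)² + (-9)²]
  = √[64 + 100 + 81]
  = √245
  ≈ 15.65

15.65


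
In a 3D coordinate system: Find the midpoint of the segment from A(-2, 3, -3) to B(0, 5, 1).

M = ((x₁+x₂)/2, (y₁+y₂)/2, (z₁+z₂)/2)
  = ((-2 + 0)/2, (3 + 5)/2, (-3 + 1)/2)
  = (-2/2, 8/2, -2/2)
  = (-1, 4, -1)

(-1, 4, -1)


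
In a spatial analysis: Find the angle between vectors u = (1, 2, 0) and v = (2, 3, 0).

u·v = 1·2 + 2·3 + 0·0 = 2 + 6 + 0 = 8
|u| = √(1² + 2² + 0²) = √5 ≈ 2.236
|v| = √(2² + 3² + 0²) = √13 ≈ 3.606
cos θ = (u·v)/(|u||v|) = 8/(2.236·3.606) ≈ 0.9923
θ = arccos(0.9923) ≈ 7.125°

7.125°


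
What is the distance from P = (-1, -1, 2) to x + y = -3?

distance = |a·x₀ + b·y₀ + c·z₀ - d| / √(a² + b² + c²)
  = |1·(-1) + 1·(-1) + 0·2 - (-3)| / √(1² + 1² + 0²)
  = |-1 - 1 + 0 + 3| / √(1 + 1 + 0)
  = |1| / √2
  = 1 / 1.414
  ≈ 0.7071

0.7071


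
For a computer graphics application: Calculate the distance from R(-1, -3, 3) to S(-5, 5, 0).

d = √[(x₂-x₁)² + (y₂-y₁)² + (z₂-z₁)²]
  = √[(-4)² + 8² + (-3)²]
  = √[16 + 64 + 9]
  = √89
  ≈ 9.434

9.434


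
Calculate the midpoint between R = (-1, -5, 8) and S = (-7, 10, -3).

M = ((x₁+x₂)/2, (y₁+y₂)/2, (z₁+z₂)/2)
  = ((-1 - 7)/2, (-5 + 10)/2, (8 - 3)/2)
  = (-8/2, 5/2, 5/2)
  = (-4, 2.5, 2.5)

(-4, 2.5, 2.5)


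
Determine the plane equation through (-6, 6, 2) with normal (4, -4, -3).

The plane through P with normal n = (a, b, c) satisfies n·(r - P) = 0,
i.e. ax + by + cz = a·x₀ + b·y₀ + c·z₀.
d = 4·(-6) + (-4)·6 + (-3)·2
  = -24 - 24 - 6
  = -54
Equation: 4x - 4y - 3z = -54

4x - 4y - 3z = -54


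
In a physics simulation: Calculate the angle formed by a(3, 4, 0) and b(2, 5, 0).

a·b = 3·2 + 4·5 + 0·0 = 6 + 20 + 0 = 26
|a| = √(3² + 4² + 0²) = √25 ≈ 5
|b| = √(2² + 5² + 0²) = √29 ≈ 5.385
cos θ = (a·b)/(|a||b|) = 26/(5·5.385) ≈ 0.9656
θ = arccos(0.9656) ≈ 15.07°

15.07°


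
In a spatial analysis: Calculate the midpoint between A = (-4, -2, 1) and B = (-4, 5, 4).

M = ((x₁+x₂)/2, (y₁+y₂)/2, (z₁+z₂)/2)
  = ((-4 - 4)/2, (-2 + 5)/2, (1 + 4)/2)
  = (-8/2, 3/2, 5/2)
  = (-4, 1.5, 2.5)

(-4, 1.5, 2.5)


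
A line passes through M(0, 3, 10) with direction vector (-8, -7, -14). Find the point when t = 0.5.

P(t) = M + t·d
  = (0 + (-8)·0.5, 3 + (-7)·0.5, 10 + (-14)·0.5)
  = (0 - 4, 3 - 3.5, 10 - 7)
  = (-4, -0.5, 3)

(-4, -0.5, 3)


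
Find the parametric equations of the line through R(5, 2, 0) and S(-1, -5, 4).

Direction vector d = S - R = (-1 - 5, -5 - 2, 4 + 0) = (-6, -7, 4)
Parametric form r = R + t·d:
x = 5 - 6t, y = 2 - 7t, z = 0 + 4t

x = 5 - 6t, y = 2 - 7t, z = 0 + 4t


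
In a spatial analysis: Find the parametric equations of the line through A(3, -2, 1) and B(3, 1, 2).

Direction vector d = B - A = (3 - 3, 1 + 2, 2 - 1) = (0, 3, 1)
Parametric form r = A + t·d:
x = 3, y = -2 + 3t, z = 1 + t

x = 3, y = -2 + 3t, z = 1 + t


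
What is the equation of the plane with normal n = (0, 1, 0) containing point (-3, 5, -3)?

The plane through P with normal n = (a, b, c) satisfies n·(r - P) = 0,
i.e. ax + by + cz = a·x₀ + b·y₀ + c·z₀.
d = 0·(-3) + 1·5 + 0·(-3)
  = 0 + 5 + 0
  = 5
Equation: y = 5

y = 5


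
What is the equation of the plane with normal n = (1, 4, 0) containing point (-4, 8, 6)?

The plane through P with normal n = (a, b, c) satisfies n·(r - P) = 0,
i.e. ax + by + cz = a·x₀ + b·y₀ + c·z₀.
d = 1·(-4) + 4·8 + 0·6
  = -4 + 32 + 0
  = 28
Equation: x + 4y = 28

x + 4y = 28


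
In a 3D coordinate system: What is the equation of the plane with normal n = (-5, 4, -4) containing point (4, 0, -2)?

The plane through P with normal n = (a, b, c) satisfies n·(r - P) = 0,
i.e. ax + by + cz = a·x₀ + b·y₀ + c·z₀.
d = (-5)·4 + 4·0 + (-4)·(-2)
  = -20 + 0 + 8
  = -12
Equation: -5x + 4y - 4z = -12

-5x + 4y - 4z = -12


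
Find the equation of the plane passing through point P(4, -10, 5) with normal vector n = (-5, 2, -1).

The plane through P with normal n = (a, b, c) satisfies n·(r - P) = 0,
i.e. ax + by + cz = a·x₀ + b·y₀ + c·z₀.
d = (-5)·4 + 2·(-10) + (-1)·5
  = -20 - 20 - 5
  = -45
Equation: -5x + 2y - z = -45

-5x + 2y - z = -45


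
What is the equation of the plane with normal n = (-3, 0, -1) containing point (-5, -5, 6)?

The plane through P with normal n = (a, b, c) satisfies n·(r - P) = 0,
i.e. ax + by + cz = a·x₀ + b·y₀ + c·z₀.
d = (-3)·(-5) + 0·(-5) + (-1)·6
  = 15 + 0 - 6
  = 9
Equation: -3x - z = 9

-3x - z = 9


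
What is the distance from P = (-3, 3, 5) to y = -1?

distance = |a·x₀ + b·y₀ + c·z₀ - d| / √(a² + b² + c²)
  = |0·(-3) + 1·3 + 0·5 - (-1)| / √(0² + 1² + 0²)
  = |0 + 3 + 0 + 1| / √(0 + 1 + 0)
  = |4| / √1
  = 4 / 1
  ≈ 4

4


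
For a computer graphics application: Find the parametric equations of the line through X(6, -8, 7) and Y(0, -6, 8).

Direction vector d = Y - X = (0 - 6, -6 + 8, 8 - 7) = (-6, 2, 1)
Parametric form r = X + t·d:
x = 6 - 6t, y = -8 + 2t, z = 7 + t

x = 6 - 6t, y = -8 + 2t, z = 7 + t


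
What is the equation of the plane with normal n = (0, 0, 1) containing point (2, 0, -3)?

The plane through P with normal n = (a, b, c) satisfies n·(r - P) = 0,
i.e. ax + by + cz = a·x₀ + b·y₀ + c·z₀.
d = 0·2 + 0·0 + 1·(-3)
  = 0 + 0 - 3
  = -3
Equation: z = -3

z = -3


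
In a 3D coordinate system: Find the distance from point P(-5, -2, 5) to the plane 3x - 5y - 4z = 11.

distance = |a·x₀ + b·y₀ + c·z₀ - d| / √(a² + b² + c²)
  = |3·(-5) + (-5)·(-2) + (-4)·5 - 11| / √(3² + (-5)² + (-4)²)
  = |-15 + 10 - 20 - 11| / √(9 + 25 + 16)
  = |-36| / √50
  = 36 / 7.071
  ≈ 5.091

5.091


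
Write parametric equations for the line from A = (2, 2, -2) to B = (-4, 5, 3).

Direction vector d = B - A = (-4 - 2, 5 - 2, 3 + 2) = (-6, 3, 5)
Parametric form r = A + t·d:
x = 2 - 6t, y = 2 + 3t, z = -2 + 5t

x = 2 - 6t, y = 2 + 3t, z = -2 + 5t


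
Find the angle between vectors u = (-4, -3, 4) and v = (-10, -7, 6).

u·v = (-4)·(-10) + (-3)·(-7) + 4·6 = 40 + 21 + 24 = 85
|u| = √((-4)² + (-3)² + 4²) = √41 ≈ 6.403
|v| = √((-10)² + (-7)² + 6²) = √185 ≈ 13.6
cos θ = (u·v)/(|u||v|) = 85/(6.403·13.6) ≈ 0.976
θ = arccos(0.976) ≈ 12.58°

12.58°


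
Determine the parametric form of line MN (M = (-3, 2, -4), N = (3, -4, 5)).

Direction vector d = N - M = (3 + 3, -4 - 2, 5 + 4) = (6, -6, 9)
Parametric form r = M + t·d:
x = -3 + 6t, y = 2 - 6t, z = -4 + 9t

x = -3 + 6t, y = 2 - 6t, z = -4 + 9t


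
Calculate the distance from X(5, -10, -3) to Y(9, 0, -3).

d = √[(x₂-x₁)² + (y₂-y₁)² + (z₂-z₁)²]
  = √[4² + 10² + 0²]
  = √[16 + 100 + 0]
  = √116
  ≈ 10.77

10.77


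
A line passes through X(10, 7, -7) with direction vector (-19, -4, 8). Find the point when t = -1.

P(t) = X + t·d
  = (10 + (-19)·(-1), 7 + (-4)·(-1), -7 + 8·(-1))
  = (10 + 19, 7 + 4, -7 - 8)
  = (29, 11, -15)

(29, 11, -15)


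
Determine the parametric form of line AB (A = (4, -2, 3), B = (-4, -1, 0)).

Direction vector d = B - A = (-4 - 4, -1 + 2, 0 - 3) = (-8, 1, -3)
Parametric form r = A + t·d:
x = 4 - 8t, y = -2 + t, z = 3 - 3t

x = 4 - 8t, y = -2 + t, z = 3 - 3t


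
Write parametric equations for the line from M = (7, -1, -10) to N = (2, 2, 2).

Direction vector d = N - M = (2 - 7, 2 + 1, 2 + 10) = (-5, 3, 12)
Parametric form r = M + t·d:
x = 7 - 5t, y = -1 + 3t, z = -10 + 12t

x = 7 - 5t, y = -1 + 3t, z = -10 + 12t


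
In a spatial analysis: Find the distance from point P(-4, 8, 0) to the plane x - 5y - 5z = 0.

distance = |a·x₀ + b·y₀ + c·z₀ - d| / √(a² + b² + c²)
  = |1·(-4) + (-5)·8 + (-5)·0 - 0| / √(1² + (-5)² + (-5)²)
  = |-4 - 40 + 0 + 0| / √(1 + 25 + 25)
  = |-44| / √51
  = 44 / 7.141
  ≈ 6.161

6.161


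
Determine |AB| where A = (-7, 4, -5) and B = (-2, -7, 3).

d = √[(x₂-x₁)² + (y₂-y₁)² + (z₂-z₁)²]
  = √[5² + (-11)² + 8²]
  = √[25 + 121 + 64]
  = √210
  ≈ 14.49

14.49


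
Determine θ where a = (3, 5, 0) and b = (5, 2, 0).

a·b = 3·5 + 5·2 + 0·0 = 15 + 10 + 0 = 25
|a| = √(3² + 5² + 0²) = √34 ≈ 5.831
|b| = √(5² + 2² + 0²) = √29 ≈ 5.385
cos θ = (a·b)/(|a||b|) = 25/(5.831·5.385) ≈ 0.7962
θ = arccos(0.7962) ≈ 37.23°

37.23°


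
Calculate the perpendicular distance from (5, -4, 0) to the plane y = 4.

distance = |a·x₀ + b·y₀ + c·z₀ - d| / √(a² + b² + c²)
  = |0·5 + 1·(-4) + 0·0 - 4| / √(0² + 1² + 0²)
  = |0 - 4 + 0 - 4| / √(0 + 1 + 0)
  = |-8| / √1
  = 8 / 1
  ≈ 8

8


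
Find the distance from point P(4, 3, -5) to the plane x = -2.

distance = |a·x₀ + b·y₀ + c·z₀ - d| / √(a² + b² + c²)
  = |1·4 + 0·3 + 0·(-5) - (-2)| / √(1² + 0² + 0²)
  = |4 + 0 + 0 + 2| / √(1 + 0 + 0)
  = |6| / √1
  = 6 / 1
  ≈ 6

6


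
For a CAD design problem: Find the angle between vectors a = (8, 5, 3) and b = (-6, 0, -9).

a·b = 8·(-6) + 5·0 + 3·(-9) = -48 + 0 - 27 = -75
|a| = √(8² + 5² + 3²) = √98 ≈ 9.899
|b| = √((-6)² + 0² + (-9)²) = √117 ≈ 10.82
cos θ = (a·b)/(|a||b|) = -75/(9.899·10.82) ≈ -0.7004
θ = arccos(-0.7004) ≈ 134.5°

134.5°


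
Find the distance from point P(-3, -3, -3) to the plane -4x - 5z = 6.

distance = |a·x₀ + b·y₀ + c·z₀ - d| / √(a² + b² + c²)
  = |(-4)·(-3) + 0·(-3) + (-5)·(-3) - 6| / √((-4)² + 0² + (-5)²)
  = |12 + 0 + 15 - 6| / √(16 + 0 + 25)
  = |21| / √41
  = 21 / 6.403
  ≈ 3.28

3.28


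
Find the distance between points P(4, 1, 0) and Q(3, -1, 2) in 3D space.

d = √[(x₂-x₁)² + (y₂-y₁)² + (z₂-z₁)²]
  = √[(-1)² + (-2)² + 2²]
  = √[1 + 4 + 4]
  = √9
  ≈ 3

3


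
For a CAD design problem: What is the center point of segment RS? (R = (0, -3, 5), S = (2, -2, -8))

M = ((x₁+x₂)/2, (y₁+y₂)/2, (z₁+z₂)/2)
  = ((0 + 2)/2, (-3 - 2)/2, (5 - 8)/2)
  = (2/2, -5/2, -3/2)
  = (1, -2.5, -1.5)

(1, -2.5, -1.5)


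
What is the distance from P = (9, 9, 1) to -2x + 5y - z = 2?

distance = |a·x₀ + b·y₀ + c·z₀ - d| / √(a² + b² + c²)
  = |(-2)·9 + 5·9 + (-1)·1 - 2| / √((-2)² + 5² + (-1)²)
  = |-18 + 45 - 1 - 2| / √(4 + 25 + 1)
  = |24| / √30
  = 24 / 5.477
  ≈ 4.382

4.382


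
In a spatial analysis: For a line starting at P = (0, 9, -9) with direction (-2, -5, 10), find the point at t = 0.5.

P(t) = P + t·d
  = (0 + (-2)·0.5, 9 + (-5)·0.5, -9 + 10·0.5)
  = (0 - 1, 9 - 2.5, -9 + 5)
  = (-1, 6.5, -4)

(-1, 6.5, -4)


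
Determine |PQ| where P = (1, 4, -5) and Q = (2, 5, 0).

d = √[(x₂-x₁)² + (y₂-y₁)² + (z₂-z₁)²]
  = √[1² + 1² + 5²]
  = √[1 + 1 + 25]
  = √27
  ≈ 5.196

5.196


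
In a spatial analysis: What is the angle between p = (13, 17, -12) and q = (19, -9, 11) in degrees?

p·q = 13·19 + 17·(-9) + (-12)·11 = 247 - 153 - 132 = -38
|p| = √(13² + 17² + (-12)²) = √602 ≈ 24.54
|q| = √(19² + (-9)² + 11²) = √563 ≈ 23.73
cos θ = (p·q)/(|p||q|) = -38/(24.54·23.73) ≈ -0.06527
θ = arccos(-0.06527) ≈ 93.74°

93.74°


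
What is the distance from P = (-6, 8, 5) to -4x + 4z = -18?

distance = |a·x₀ + b·y₀ + c·z₀ - d| / √(a² + b² + c²)
  = |(-4)·(-6) + 0·8 + 4·5 - (-18)| / √((-4)² + 0² + 4²)
  = |24 + 0 + 20 + 18| / √(16 + 0 + 16)
  = |62| / √32
  = 62 / 5.657
  ≈ 10.96

10.96


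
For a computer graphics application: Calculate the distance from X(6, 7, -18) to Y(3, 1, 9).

d = √[(x₂-x₁)² + (y₂-y₁)² + (z₂-z₁)²]
  = √[(-3)² + (-6)² + 27²]
  = √[9 + 36 + 729]
  = √774
  ≈ 27.82

27.82


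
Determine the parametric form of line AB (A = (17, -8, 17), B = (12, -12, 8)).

Direction vector d = B - A = (12 - 17, -12 + 8, 8 - 17) = (-5, -4, -9)
Parametric form r = A + t·d:
x = 17 - 5t, y = -8 - 4t, z = 17 - 9t

x = 17 - 5t, y = -8 - 4t, z = 17 - 9t


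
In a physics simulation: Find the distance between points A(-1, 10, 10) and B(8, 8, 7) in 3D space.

d = √[(x₂-x₁)² + (y₂-y₁)² + (z₂-z₁)²]
  = √[9² + (-2)² + (-3)²]
  = √[81 + 4 + 9]
  = √94
  ≈ 9.695

9.695


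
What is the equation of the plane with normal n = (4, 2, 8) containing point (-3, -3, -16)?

The plane through P with normal n = (a, b, c) satisfies n·(r - P) = 0,
i.e. ax + by + cz = a·x₀ + b·y₀ + c·z₀.
d = 4·(-3) + 2·(-3) + 8·(-16)
  = -12 - 6 - 128
  = -146
Equation: 4x + 2y + 8z = -146

4x + 2y + 8z = -146


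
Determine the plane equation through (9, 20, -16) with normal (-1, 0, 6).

The plane through P with normal n = (a, b, c) satisfies n·(r - P) = 0,
i.e. ax + by + cz = a·x₀ + b·y₀ + c·z₀.
d = (-1)·9 + 0·20 + 6·(-16)
  = -9 + 0 - 96
  = -105
Equation: -x + 6z = -105

-x + 6z = -105


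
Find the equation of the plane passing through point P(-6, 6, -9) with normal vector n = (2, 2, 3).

The plane through P with normal n = (a, b, c) satisfies n·(r - P) = 0,
i.e. ax + by + cz = a·x₀ + b·y₀ + c·z₀.
d = 2·(-6) + 2·6 + 3·(-9)
  = -12 + 12 - 27
  = -27
Equation: 2x + 2y + 3z = -27

2x + 2y + 3z = -27


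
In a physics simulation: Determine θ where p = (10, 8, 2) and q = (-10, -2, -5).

p·q = 10·(-10) + 8·(-2) + 2·(-5) = -100 - 16 - 10 = -126
|p| = √(10² + 8² + 2²) = √168 ≈ 12.96
|q| = √((-10)² + (-2)² + (-5)²) = √129 ≈ 11.36
cos θ = (p·q)/(|p||q|) = -126/(12.96·11.36) ≈ -0.8559
θ = arccos(-0.8559) ≈ 148.9°

148.9°


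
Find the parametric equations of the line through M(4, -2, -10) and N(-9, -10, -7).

Direction vector d = N - M = (-9 - 4, -10 + 2, -7 + 10) = (-13, -8, 3)
Parametric form r = M + t·d:
x = 4 - 13t, y = -2 - 8t, z = -10 + 3t

x = 4 - 13t, y = -2 - 8t, z = -10 + 3t


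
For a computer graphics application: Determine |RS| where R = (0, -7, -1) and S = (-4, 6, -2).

d = √[(x₂-x₁)² + (y₂-y₁)² + (z₂-z₁)²]
  = √[(-4)² + 13² + (-1)²]
  = √[16 + 169 + 1]
  = √186
  ≈ 13.64

13.64


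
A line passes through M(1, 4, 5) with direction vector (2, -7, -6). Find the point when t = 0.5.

P(t) = M + t·d
  = (1 + 2·0.5, 4 + (-7)·0.5, 5 + (-6)·0.5)
  = (1 + 1, 4 - 3.5, 5 - 3)
  = (2, 0.5, 2)

(2, 0.5, 2)


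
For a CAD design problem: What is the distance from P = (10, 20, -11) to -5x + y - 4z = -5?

distance = |a·x₀ + b·y₀ + c·z₀ - d| / √(a² + b² + c²)
  = |(-5)·10 + 1·20 + (-4)·(-11) - (-5)| / √((-5)² + 1² + (-4)²)
  = |-50 + 20 + 44 + 5| / √(25 + 1 + 16)
  = |19| / √42
  = 19 / 6.481
  ≈ 2.932

2.932


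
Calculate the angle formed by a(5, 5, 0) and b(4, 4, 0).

a·b = 5·4 + 5·4 + 0·0 = 20 + 20 + 0 = 40
|a| = √(5² + 5² + 0²) = √50 ≈ 7.071
|b| = √(4² + 4² + 0²) = √32 ≈ 5.657
cos θ = (a·b)/(|a||b|) = 40/(7.071·5.657) ≈ 1
θ = arccos(1) ≈ 0°

0°


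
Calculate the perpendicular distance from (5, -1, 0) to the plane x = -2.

distance = |a·x₀ + b·y₀ + c·z₀ - d| / √(a² + b² + c²)
  = |1·5 + 0·(-1) + 0·0 - (-2)| / √(1² + 0² + 0²)
  = |5 + 0 + 0 + 2| / √(1 + 0 + 0)
  = |7| / √1
  = 7 / 1
  ≈ 7

7


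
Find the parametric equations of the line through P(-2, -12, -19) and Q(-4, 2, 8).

Direction vector d = Q - P = (-4 + 2, 2 + 12, 8 + 19) = (-2, 14, 27)
Parametric form r = P + t·d:
x = -2 - 2t, y = -12 + 14t, z = -19 + 27t

x = -2 - 2t, y = -12 + 14t, z = -19 + 27t


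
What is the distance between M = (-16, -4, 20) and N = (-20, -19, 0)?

d = √[(x₂-x₁)² + (y₂-y₁)² + (z₂-z₁)²]
  = √[(-4)² + (-15)² + (-20)²]
  = √[16 + 225 + 400]
  = √641
  ≈ 25.32

25.32


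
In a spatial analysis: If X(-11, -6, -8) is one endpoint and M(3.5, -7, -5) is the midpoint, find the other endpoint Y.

Y = 2M - X
  = (2·3.5 - (-11), 2·(-7) - (-6), 2·(-5) - (-8))
  = (7 + 11, -14 + 6, -10 + 8)
  = (18, -8, -2)

(18, -8, -2)


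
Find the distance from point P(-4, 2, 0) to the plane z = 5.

distance = |a·x₀ + b·y₀ + c·z₀ - d| / √(a² + b² + c²)
  = |0·(-4) + 0·2 + 1·0 - 5| / √(0² + 0² + 1²)
  = |0 + 0 + 0 - 5| / √(0 + 0 + 1)
  = |-5| / √1
  = 5 / 1
  ≈ 5

5


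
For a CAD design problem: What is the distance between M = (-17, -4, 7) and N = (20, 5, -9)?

d = √[(x₂-x₁)² + (y₂-y₁)² + (z₂-z₁)²]
  = √[37² + 9² + (-16)²]
  = √[1369 + 81 + 256]
  = √1706
  ≈ 41.3

41.3


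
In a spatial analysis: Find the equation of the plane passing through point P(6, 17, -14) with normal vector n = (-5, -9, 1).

The plane through P with normal n = (a, b, c) satisfies n·(r - P) = 0,
i.e. ax + by + cz = a·x₀ + b·y₀ + c·z₀.
d = (-5)·6 + (-9)·17 + 1·(-14)
  = -30 - 153 - 14
  = -197
Equation: -5x - 9y + z = -197

-5x - 9y + z = -197


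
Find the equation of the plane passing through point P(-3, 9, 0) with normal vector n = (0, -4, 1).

The plane through P with normal n = (a, b, c) satisfies n·(r - P) = 0,
i.e. ax + by + cz = a·x₀ + b·y₀ + c·z₀.
d = 0·(-3) + (-4)·9 + 1·0
  = 0 - 36 + 0
  = -36
Equation: -4y + z = -36

-4y + z = -36


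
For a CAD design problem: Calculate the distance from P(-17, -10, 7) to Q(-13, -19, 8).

d = √[(x₂-x₁)² + (y₂-y₁)² + (z₂-z₁)²]
  = √[4² + (-9)² + 1²]
  = √[16 + 81 + 1]
  = √98
  ≈ 9.899

9.899


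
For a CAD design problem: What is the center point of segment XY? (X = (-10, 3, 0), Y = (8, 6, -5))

M = ((x₁+x₂)/2, (y₁+y₂)/2, (z₁+z₂)/2)
  = ((-10 + 8)/2, (3 + 6)/2, (0 - 5)/2)
  = (-2/2, 9/2, -5/2)
  = (-1, 4.5, -2.5)

(-1, 4.5, -2.5)


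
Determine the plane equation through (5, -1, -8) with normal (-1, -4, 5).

The plane through P with normal n = (a, b, c) satisfies n·(r - P) = 0,
i.e. ax + by + cz = a·x₀ + b·y₀ + c·z₀.
d = (-1)·5 + (-4)·(-1) + 5·(-8)
  = -5 + 4 - 40
  = -41
Equation: -x - 4y + 5z = -41

-x - 4y + 5z = -41


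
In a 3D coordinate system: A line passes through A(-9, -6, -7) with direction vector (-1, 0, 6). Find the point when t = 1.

P(t) = A + t·d
  = (-9 + (-1)·1, -6 + 0·1, -7 + 6·1)
  = (-9 - 1, -6 + 0, -7 + 6)
  = (-10, -6, -1)

(-10, -6, -1)


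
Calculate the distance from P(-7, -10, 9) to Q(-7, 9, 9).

d = √[(x₂-x₁)² + (y₂-y₁)² + (z₂-z₁)²]
  = √[0² + 19² + 0²]
  = √[0 + 361 + 0]
  = √361
  ≈ 19

19


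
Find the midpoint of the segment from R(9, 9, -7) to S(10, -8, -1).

M = ((x₁+x₂)/2, (y₁+y₂)/2, (z₁+z₂)/2)
  = ((9 + 10)/2, (9 - 8)/2, (-7 - 1)/2)
  = (19/2, 1/2, -8/2)
  = (9.5, 0.5, -4)

(9.5, 0.5, -4)


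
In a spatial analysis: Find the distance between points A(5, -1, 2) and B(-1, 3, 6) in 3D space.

d = √[(x₂-x₁)² + (y₂-y₁)² + (z₂-z₁)²]
  = √[(-6)² + 4² + 4²]
  = √[36 + 16 + 16]
  = √68
  ≈ 8.246

8.246


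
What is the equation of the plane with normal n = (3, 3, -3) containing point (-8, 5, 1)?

The plane through P with normal n = (a, b, c) satisfies n·(r - P) = 0,
i.e. ax + by + cz = a·x₀ + b·y₀ + c·z₀.
d = 3·(-8) + 3·5 + (-3)·1
  = -24 + 15 - 3
  = -12
Equation: 3x + 3y - 3z = -12

3x + 3y - 3z = -12


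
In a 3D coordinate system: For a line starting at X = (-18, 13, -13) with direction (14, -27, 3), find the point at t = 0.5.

P(t) = X + t·d
  = (-18 + 14·0.5, 13 + (-27)·0.5, -13 + 3·0.5)
  = (-18 + 7, 13 - 13.5, -13 + 1.5)
  = (-11, -0.5, -11.5)

(-11, -0.5, -11.5)


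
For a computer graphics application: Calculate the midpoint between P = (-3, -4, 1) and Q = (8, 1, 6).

M = ((x₁+x₂)/2, (y₁+y₂)/2, (z₁+z₂)/2)
  = ((-3 + 8)/2, (-4 + 1)/2, (1 + 6)/2)
  = (5/2, -3/2, 7/2)
  = (2.5, -1.5, 3.5)

(2.5, -1.5, 3.5)


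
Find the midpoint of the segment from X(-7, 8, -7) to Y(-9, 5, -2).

M = ((x₁+x₂)/2, (y₁+y₂)/2, (z₁+z₂)/2)
  = ((-7 - 9)/2, (8 + 5)/2, (-7 - 2)/2)
  = (-16/2, 13/2, -9/2)
  = (-8, 6.5, -4.5)

(-8, 6.5, -4.5)


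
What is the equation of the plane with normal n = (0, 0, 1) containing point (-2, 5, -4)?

The plane through P with normal n = (a, b, c) satisfies n·(r - P) = 0,
i.e. ax + by + cz = a·x₀ + b·y₀ + c·z₀.
d = 0·(-2) + 0·5 + 1·(-4)
  = 0 + 0 - 4
  = -4
Equation: z = -4

z = -4


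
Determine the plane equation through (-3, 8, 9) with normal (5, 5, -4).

The plane through P with normal n = (a, b, c) satisfies n·(r - P) = 0,
i.e. ax + by + cz = a·x₀ + b·y₀ + c·z₀.
d = 5·(-3) + 5·8 + (-4)·9
  = -15 + 40 - 36
  = -11
Equation: 5x + 5y - 4z = -11

5x + 5y - 4z = -11


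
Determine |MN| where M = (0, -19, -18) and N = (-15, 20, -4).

d = √[(x₂-x₁)² + (y₂-y₁)² + (z₂-z₁)²]
  = √[(-15)² + 39² + 14²]
  = √[225 + 1521 + 196]
  = √1942
  ≈ 44.07

44.07


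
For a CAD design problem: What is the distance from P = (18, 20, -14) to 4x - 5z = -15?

distance = |a·x₀ + b·y₀ + c·z₀ - d| / √(a² + b² + c²)
  = |4·18 + 0·20 + (-5)·(-14) - (-15)| / √(4² + 0² + (-5)²)
  = |72 + 0 + 70 + 15| / √(16 + 0 + 25)
  = |157| / √41
  = 157 / 6.403
  ≈ 24.52

24.52


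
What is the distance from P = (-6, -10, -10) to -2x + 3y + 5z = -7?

distance = |a·x₀ + b·y₀ + c·z₀ - d| / √(a² + b² + c²)
  = |(-2)·(-6) + 3·(-10) + 5·(-10) - (-7)| / √((-2)² + 3² + 5²)
  = |12 - 30 - 50 + 7| / √(4 + 9 + 25)
  = |-61| / √38
  = 61 / 6.164
  ≈ 9.896

9.896


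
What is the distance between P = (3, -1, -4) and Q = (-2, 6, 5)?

d = √[(x₂-x₁)² + (y₂-y₁)² + (z₂-z₁)²]
  = √[(-5)² + 7² + 9²]
  = √[25 + 49 + 81]
  = √155
  ≈ 12.45

12.45


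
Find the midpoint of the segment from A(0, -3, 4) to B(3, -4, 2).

M = ((x₁+x₂)/2, (y₁+y₂)/2, (z₁+z₂)/2)
  = ((0 + 3)/2, (-3 - 4)/2, (4 + 2)/2)
  = (3/2, -7/2, 6/2)
  = (1.5, -3.5, 3)

(1.5, -3.5, 3)


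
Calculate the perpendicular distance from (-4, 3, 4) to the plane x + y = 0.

distance = |a·x₀ + b·y₀ + c·z₀ - d| / √(a² + b² + c²)
  = |1·(-4) + 1·3 + 0·4 - 0| / √(1² + 1² + 0²)
  = |-4 + 3 + 0 + 0| / √(1 + 1 + 0)
  = |-1| / √2
  = 1 / 1.414
  ≈ 0.7071

0.7071


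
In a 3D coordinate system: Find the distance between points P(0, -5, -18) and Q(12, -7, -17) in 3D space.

d = √[(x₂-x₁)² + (y₂-y₁)² + (z₂-z₁)²]
  = √[12² + (-2)² + 1²]
  = √[144 + 4 + 1]
  = √149
  ≈ 12.21

12.21


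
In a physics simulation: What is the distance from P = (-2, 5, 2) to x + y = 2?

distance = |a·x₀ + b·y₀ + c·z₀ - d| / √(a² + b² + c²)
  = |1·(-2) + 1·5 + 0·2 - 2| / √(1² + 1² + 0²)
  = |-2 + 5 + 0 - 2| / √(1 + 1 + 0)
  = |1| / √2
  = 1 / 1.414
  ≈ 0.7071

0.7071


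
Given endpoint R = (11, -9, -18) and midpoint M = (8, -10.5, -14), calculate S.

S = 2M - R
  = (2·8 - 11, 2·(-10.5) - (-9), 2·(-14) - (-18))
  = (16 - 11, -21 + 9, -28 + 18)
  = (5, -12, -10)

(5, -12, -10)


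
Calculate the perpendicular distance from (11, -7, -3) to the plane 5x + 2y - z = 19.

distance = |a·x₀ + b·y₀ + c·z₀ - d| / √(a² + b² + c²)
  = |5·11 + 2·(-7) + (-1)·(-3) - 19| / √(5² + 2² + (-1)²)
  = |55 - 14 + 3 - 19| / √(25 + 4 + 1)
  = |25| / √30
  = 25 / 5.477
  ≈ 4.564

4.564


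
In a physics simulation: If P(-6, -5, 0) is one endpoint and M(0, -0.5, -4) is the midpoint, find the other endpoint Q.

Q = 2M - P
  = (2·0 - (-6), 2·(-0.5) - (-5), 2·(-4) - 0)
  = (0 + 6, -1 + 5, -8 + 0)
  = (6, 4, -8)

(6, 4, -8)


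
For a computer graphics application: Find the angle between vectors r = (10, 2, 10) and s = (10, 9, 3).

r·s = 10·10 + 2·9 + 10·3 = 100 + 18 + 30 = 148
|r| = √(10² + 2² + 10²) = √204 ≈ 14.28
|s| = √(10² + 9² + 3²) = √190 ≈ 13.78
cos θ = (r·s)/(|r||s|) = 148/(14.28·13.78) ≈ 0.7517
θ = arccos(0.7517) ≈ 41.26°

41.26°


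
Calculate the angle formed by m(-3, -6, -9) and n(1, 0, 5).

m·n = (-3)·1 + (-6)·0 + (-9)·5 = -3 + 0 - 45 = -48
|m| = √((-3)² + (-6)² + (-9)²) = √126 ≈ 11.22
|n| = √(1² + 0² + 5²) = √26 ≈ 5.099
cos θ = (m·n)/(|m||n|) = -48/(11.22·5.099) ≈ -0.8386
θ = arccos(-0.8386) ≈ 147°

147°


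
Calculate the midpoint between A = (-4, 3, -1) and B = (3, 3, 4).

M = ((x₁+x₂)/2, (y₁+y₂)/2, (z₁+z₂)/2)
  = ((-4 + 3)/2, (3 + 3)/2, (-1 + 4)/2)
  = (-1/2, 6/2, 3/2)
  = (-0.5, 3, 1.5)

(-0.5, 3, 1.5)


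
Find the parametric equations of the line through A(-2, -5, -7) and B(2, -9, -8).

Direction vector d = B - A = (2 + 2, -9 + 5, -8 + 7) = (4, -4, -1)
Parametric form r = A + t·d:
x = -2 + 4t, y = -5 - 4t, z = -7 - t

x = -2 + 4t, y = -5 - 4t, z = -7 - t


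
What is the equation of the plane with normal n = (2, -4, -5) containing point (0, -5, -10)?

The plane through P with normal n = (a, b, c) satisfies n·(r - P) = 0,
i.e. ax + by + cz = a·x₀ + b·y₀ + c·z₀.
d = 2·0 + (-4)·(-5) + (-5)·(-10)
  = 0 + 20 + 50
  = 70
Equation: 2x - 4y - 5z = 70

2x - 4y - 5z = 70


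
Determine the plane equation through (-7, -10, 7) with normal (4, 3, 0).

The plane through P with normal n = (a, b, c) satisfies n·(r - P) = 0,
i.e. ax + by + cz = a·x₀ + b·y₀ + c·z₀.
d = 4·(-7) + 3·(-10) + 0·7
  = -28 - 30 + 0
  = -58
Equation: 4x + 3y = -58

4x + 3y = -58


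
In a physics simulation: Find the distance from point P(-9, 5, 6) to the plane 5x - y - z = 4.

distance = |a·x₀ + b·y₀ + c·z₀ - d| / √(a² + b² + c²)
  = |5·(-9) + (-1)·5 + (-1)·6 - 4| / √(5² + (-1)² + (-1)²)
  = |-45 - 5 - 6 - 4| / √(25 + 1 + 1)
  = |-60| / √27
  = 60 / 5.196
  ≈ 11.55

11.55


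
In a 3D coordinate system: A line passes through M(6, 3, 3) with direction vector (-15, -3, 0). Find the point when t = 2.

P(t) = M + t·d
  = (6 + (-15)·2, 3 + (-3)·2, 3 + 0·2)
  = (6 - 30, 3 - 6, 3 + 0)
  = (-24, -3, 3)

(-24, -3, 3)


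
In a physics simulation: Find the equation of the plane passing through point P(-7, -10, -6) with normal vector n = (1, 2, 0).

The plane through P with normal n = (a, b, c) satisfies n·(r - P) = 0,
i.e. ax + by + cz = a·x₀ + b·y₀ + c·z₀.
d = 1·(-7) + 2·(-10) + 0·(-6)
  = -7 - 20 + 0
  = -27
Equation: x + 2y = -27

x + 2y = -27


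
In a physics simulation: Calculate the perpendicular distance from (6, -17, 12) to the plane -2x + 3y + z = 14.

distance = |a·x₀ + b·y₀ + c·z₀ - d| / √(a² + b² + c²)
  = |(-2)·6 + 3·(-17) + 1·12 - 14| / √((-2)² + 3² + 1²)
  = |-12 - 51 + 12 - 14| / √(4 + 9 + 1)
  = |-65| / √14
  = 65 / 3.742
  ≈ 17.37

17.37


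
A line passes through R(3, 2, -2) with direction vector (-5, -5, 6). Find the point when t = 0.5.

P(t) = R + t·d
  = (3 + (-5)·0.5, 2 + (-5)·0.5, -2 + 6·0.5)
  = (3 - 2.5, 2 - 2.5, -2 + 3)
  = (0.5, -0.5, 1)

(0.5, -0.5, 1)


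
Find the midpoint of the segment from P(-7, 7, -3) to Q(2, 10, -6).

M = ((x₁+x₂)/2, (y₁+y₂)/2, (z₁+z₂)/2)
  = ((-7 + 2)/2, (7 + 10)/2, (-3 - 6)/2)
  = (-5/2, 17/2, -9/2)
  = (-2.5, 8.5, -4.5)

(-2.5, 8.5, -4.5)


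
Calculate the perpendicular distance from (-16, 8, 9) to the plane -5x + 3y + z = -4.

distance = |a·x₀ + b·y₀ + c·z₀ - d| / √(a² + b² + c²)
  = |(-5)·(-16) + 3·8 + 1·9 - (-4)| / √((-5)² + 3² + 1²)
  = |80 + 24 + 9 + 4| / √(25 + 9 + 1)
  = |117| / √35
  = 117 / 5.916
  ≈ 19.78

19.78


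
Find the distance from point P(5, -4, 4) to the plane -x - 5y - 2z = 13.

distance = |a·x₀ + b·y₀ + c·z₀ - d| / √(a² + b² + c²)
  = |(-1)·5 + (-5)·(-4) + (-2)·4 - 13| / √((-1)² + (-5)² + (-2)²)
  = |-5 + 20 - 8 - 13| / √(1 + 25 + 4)
  = |-6| / √30
  = 6 / 5.477
  ≈ 1.095

1.095


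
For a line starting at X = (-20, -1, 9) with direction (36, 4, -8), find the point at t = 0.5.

P(t) = X + t·d
  = (-20 + 36·0.5, -1 + 4·0.5, 9 + (-8)·0.5)
  = (-20 + 18, -1 + 2, 9 - 4)
  = (-2, 1, 5)

(-2, 1, 5)


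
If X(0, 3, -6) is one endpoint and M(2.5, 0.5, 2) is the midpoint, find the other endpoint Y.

Y = 2M - X
  = (2·2.5 - 0, 2·0.5 - 3, 2·2 - (-6))
  = (5 + 0, 1 - 3, 4 + 6)
  = (5, -2, 10)

(5, -2, 10)


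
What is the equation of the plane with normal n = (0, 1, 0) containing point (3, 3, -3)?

The plane through P with normal n = (a, b, c) satisfies n·(r - P) = 0,
i.e. ax + by + cz = a·x₀ + b·y₀ + c·z₀.
d = 0·3 + 1·3 + 0·(-3)
  = 0 + 3 + 0
  = 3
Equation: y = 3

y = 3


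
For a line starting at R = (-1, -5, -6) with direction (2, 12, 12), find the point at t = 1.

P(t) = R + t·d
  = (-1 + 2·1, -5 + 12·1, -6 + 12·1)
  = (-1 + 2, -5 + 12, -6 + 12)
  = (1, 7, 6)

(1, 7, 6)


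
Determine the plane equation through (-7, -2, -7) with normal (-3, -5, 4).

The plane through P with normal n = (a, b, c) satisfies n·(r - P) = 0,
i.e. ax + by + cz = a·x₀ + b·y₀ + c·z₀.
d = (-3)·(-7) + (-5)·(-2) + 4·(-7)
  = 21 + 10 - 28
  = 3
Equation: -3x - 5y + 4z = 3

-3x - 5y + 4z = 3


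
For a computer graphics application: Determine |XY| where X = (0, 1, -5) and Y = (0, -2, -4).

d = √[(x₂-x₁)² + (y₂-y₁)² + (z₂-z₁)²]
  = √[0² + (-3)² + 1²]
  = √[0 + 9 + 1]
  = √10
  ≈ 3.162

3.162


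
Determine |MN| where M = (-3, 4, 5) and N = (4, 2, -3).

d = √[(x₂-x₁)² + (y₂-y₁)² + (z₂-z₁)²]
  = √[7² + (-2)² + (-8)²]
  = √[49 + 4 + 64]
  = √117
  ≈ 10.82

10.82


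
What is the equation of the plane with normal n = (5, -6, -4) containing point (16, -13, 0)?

The plane through P with normal n = (a, b, c) satisfies n·(r - P) = 0,
i.e. ax + by + cz = a·x₀ + b·y₀ + c·z₀.
d = 5·16 + (-6)·(-13) + (-4)·0
  = 80 + 78 + 0
  = 158
Equation: 5x - 6y - 4z = 158

5x - 6y - 4z = 158


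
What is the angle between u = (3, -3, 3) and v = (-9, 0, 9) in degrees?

u·v = 3·(-9) + (-3)·0 + 3·9 = -27 + 0 + 27 = 0
|u| = √(3² + (-3)² + 3²) = √27 ≈ 5.196
|v| = √((-9)² + 0² + 9²) = √162 ≈ 12.73
cos θ = (u·v)/(|u||v|) = 0/(5.196·12.73) ≈ 0
θ = arccos(0) ≈ 90°

90°


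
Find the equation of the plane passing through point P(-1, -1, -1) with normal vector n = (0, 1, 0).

The plane through P with normal n = (a, b, c) satisfies n·(r - P) = 0,
i.e. ax + by + cz = a·x₀ + b·y₀ + c·z₀.
d = 0·(-1) + 1·(-1) + 0·(-1)
  = 0 - 1 + 0
  = -1
Equation: y = -1

y = -1


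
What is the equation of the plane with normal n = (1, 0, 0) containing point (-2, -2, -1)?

The plane through P with normal n = (a, b, c) satisfies n·(r - P) = 0,
i.e. ax + by + cz = a·x₀ + b·y₀ + c·z₀.
d = 1·(-2) + 0·(-2) + 0·(-1)
  = -2 + 0 + 0
  = -2
Equation: x = -2

x = -2


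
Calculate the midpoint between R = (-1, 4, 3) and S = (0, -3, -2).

M = ((x₁+x₂)/2, (y₁+y₂)/2, (z₁+z₂)/2)
  = ((-1 + 0)/2, (4 - 3)/2, (3 - 2)/2)
  = (-1/2, 1/2, 1/2)
  = (-0.5, 0.5, 0.5)

(-0.5, 0.5, 0.5)


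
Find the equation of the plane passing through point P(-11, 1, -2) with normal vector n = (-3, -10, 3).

The plane through P with normal n = (a, b, c) satisfies n·(r - P) = 0,
i.e. ax + by + cz = a·x₀ + b·y₀ + c·z₀.
d = (-3)·(-11) + (-10)·1 + 3·(-2)
  = 33 - 10 - 6
  = 17
Equation: -3x - 10y + 3z = 17

-3x - 10y + 3z = 17


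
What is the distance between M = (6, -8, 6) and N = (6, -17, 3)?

d = √[(x₂-x₁)² + (y₂-y₁)² + (z₂-z₁)²]
  = √[0² + (-9)² + (-3)²]
  = √[0 + 81 + 9]
  = √90
  ≈ 9.487

9.487


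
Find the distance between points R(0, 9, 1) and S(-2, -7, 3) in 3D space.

d = √[(x₂-x₁)² + (y₂-y₁)² + (z₂-z₁)²]
  = √[(-2)² + (-16)² + 2²]
  = √[4 + 256 + 4]
  = √264
  ≈ 16.25

16.25


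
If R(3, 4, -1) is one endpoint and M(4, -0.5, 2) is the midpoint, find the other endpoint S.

S = 2M - R
  = (2·4 - 3, 2·(-0.5) - 4, 2·2 - (-1))
  = (8 - 3, -1 - 4, 4 + 1)
  = (5, -5, 5)

(5, -5, 5)


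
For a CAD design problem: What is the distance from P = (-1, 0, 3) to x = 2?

distance = |a·x₀ + b·y₀ + c·z₀ - d| / √(a² + b² + c²)
  = |1·(-1) + 0·0 + 0·3 - 2| / √(1² + 0² + 0²)
  = |-1 + 0 + 0 - 2| / √(1 + 0 + 0)
  = |-3| / √1
  = 3 / 1
  ≈ 3

3


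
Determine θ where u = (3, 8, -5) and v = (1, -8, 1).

u·v = 3·1 + 8·(-8) + (-5)·1 = 3 - 64 - 5 = -66
|u| = √(3² + 8² + (-5)²) = √98 ≈ 9.899
|v| = √(1² + (-8)² + 1²) = √66 ≈ 8.124
cos θ = (u·v)/(|u||v|) = -66/(9.899·8.124) ≈ -0.8207
θ = arccos(-0.8207) ≈ 145.2°

145.2°


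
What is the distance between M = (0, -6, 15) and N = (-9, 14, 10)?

d = √[(x₂-x₁)² + (y₂-y₁)² + (z₂-z₁)²]
  = √[(-9)² + 20² + (-5)²]
  = √[81 + 400 + 25]
  = √506
  ≈ 22.49

22.49


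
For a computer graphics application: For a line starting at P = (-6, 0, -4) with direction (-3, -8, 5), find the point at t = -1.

P(t) = P + t·d
  = (-6 + (-3)·(-1), 0 + (-8)·(-1), -4 + 5·(-1))
  = (-6 + 3, 0 + 8, -4 - 5)
  = (-3, 8, -9)

(-3, 8, -9)


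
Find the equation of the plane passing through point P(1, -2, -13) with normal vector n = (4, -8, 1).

The plane through P with normal n = (a, b, c) satisfies n·(r - P) = 0,
i.e. ax + by + cz = a·x₀ + b·y₀ + c·z₀.
d = 4·1 + (-8)·(-2) + 1·(-13)
  = 4 + 16 - 13
  = 7
Equation: 4x - 8y + z = 7

4x - 8y + z = 7


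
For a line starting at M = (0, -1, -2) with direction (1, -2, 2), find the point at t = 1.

P(t) = M + t·d
  = (0 + 1·1, -1 + (-2)·1, -2 + 2·1)
  = (0 + 1, -1 - 2, -2 + 2)
  = (1, -3, 0)

(1, -3, 0)


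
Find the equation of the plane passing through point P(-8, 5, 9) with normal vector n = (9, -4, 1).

The plane through P with normal n = (a, b, c) satisfies n·(r - P) = 0,
i.e. ax + by + cz = a·x₀ + b·y₀ + c·z₀.
d = 9·(-8) + (-4)·5 + 1·9
  = -72 - 20 + 9
  = -83
Equation: 9x - 4y + z = -83

9x - 4y + z = -83


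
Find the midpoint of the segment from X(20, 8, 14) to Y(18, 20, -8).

M = ((x₁+x₂)/2, (y₁+y₂)/2, (z₁+z₂)/2)
  = ((20 + 18)/2, (8 + 20)/2, (14 - 8)/2)
  = (38/2, 28/2, 6/2)
  = (19, 14, 3)

(19, 14, 3)


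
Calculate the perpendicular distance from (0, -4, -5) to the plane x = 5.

distance = |a·x₀ + b·y₀ + c·z₀ - d| / √(a² + b² + c²)
  = |1·0 + 0·(-4) + 0·(-5) - 5| / √(1² + 0² + 0²)
  = |0 + 0 + 0 - 5| / √(1 + 0 + 0)
  = |-5| / √1
  = 5 / 1
  ≈ 5

5


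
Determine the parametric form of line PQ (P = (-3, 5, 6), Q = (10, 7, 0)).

Direction vector d = Q - P = (10 + 3, 7 - 5, 0 - 6) = (13, 2, -6)
Parametric form r = P + t·d:
x = -3 + 13t, y = 5 + 2t, z = 6 - 6t

x = -3 + 13t, y = 5 + 2t, z = 6 - 6t


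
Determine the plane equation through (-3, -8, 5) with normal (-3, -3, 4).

The plane through P with normal n = (a, b, c) satisfies n·(r - P) = 0,
i.e. ax + by + cz = a·x₀ + b·y₀ + c·z₀.
d = (-3)·(-3) + (-3)·(-8) + 4·5
  = 9 + 24 + 20
  = 53
Equation: -3x - 3y + 4z = 53

-3x - 3y + 4z = 53


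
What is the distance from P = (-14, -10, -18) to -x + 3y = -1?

distance = |a·x₀ + b·y₀ + c·z₀ - d| / √(a² + b² + c²)
  = |(-1)·(-14) + 3·(-10) + 0·(-18) - (-1)| / √((-1)² + 3² + 0²)
  = |14 - 30 + 0 + 1| / √(1 + 9 + 0)
  = |-15| / √10
  = 15 / 3.162
  ≈ 4.743

4.743


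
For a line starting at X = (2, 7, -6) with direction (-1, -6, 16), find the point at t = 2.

P(t) = X + t·d
  = (2 + (-1)·2, 7 + (-6)·2, -6 + 16·2)
  = (2 - 2, 7 - 12, -6 + 32)
  = (0, -5, 26)

(0, -5, 26)


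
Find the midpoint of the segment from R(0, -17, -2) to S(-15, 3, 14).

M = ((x₁+x₂)/2, (y₁+y₂)/2, (z₁+z₂)/2)
  = ((0 - 15)/2, (-17 + 3)/2, (-2 + 14)/2)
  = (-15/2, -14/2, 12/2)
  = (-7.5, -7, 6)

(-7.5, -7, 6)


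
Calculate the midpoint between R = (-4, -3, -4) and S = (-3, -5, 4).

M = ((x₁+x₂)/2, (y₁+y₂)/2, (z₁+z₂)/2)
  = ((-4 - 3)/2, (-3 - 5)/2, (-4 + 4)/2)
  = (-7/2, -8/2, 0/2)
  = (-3.5, -4, 0)

(-3.5, -4, 0)


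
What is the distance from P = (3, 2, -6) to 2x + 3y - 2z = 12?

distance = |a·x₀ + b·y₀ + c·z₀ - d| / √(a² + b² + c²)
  = |2·3 + 3·2 + (-2)·(-6) - 12| / √(2² + 3² + (-2)²)
  = |6 + 6 + 12 - 12| / √(4 + 9 + 4)
  = |12| / √17
  = 12 / 4.123
  ≈ 2.91

2.91


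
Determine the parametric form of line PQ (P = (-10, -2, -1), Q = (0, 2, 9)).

Direction vector d = Q - P = (0 + 10, 2 + 2, 9 + 1) = (10, 4, 10)
Parametric form r = P + t·d:
x = -10 + 10t, y = -2 + 4t, z = -1 + 10t

x = -10 + 10t, y = -2 + 4t, z = -1 + 10t


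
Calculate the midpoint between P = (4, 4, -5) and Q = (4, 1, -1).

M = ((x₁+x₂)/2, (y₁+y₂)/2, (z₁+z₂)/2)
  = ((4 + 4)/2, (4 + 1)/2, (-5 - 1)/2)
  = (8/2, 5/2, -6/2)
  = (4, 2.5, -3)

(4, 2.5, -3)


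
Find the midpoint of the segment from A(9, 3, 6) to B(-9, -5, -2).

M = ((x₁+x₂)/2, (y₁+y₂)/2, (z₁+z₂)/2)
  = ((9 - 9)/2, (3 - 5)/2, (6 - 2)/2)
  = (0/2, -2/2, 4/2)
  = (0, -1, 2)

(0, -1, 2)


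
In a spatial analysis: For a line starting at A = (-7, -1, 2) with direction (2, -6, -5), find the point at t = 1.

P(t) = A + t·d
  = (-7 + 2·1, -1 + (-6)·1, 2 + (-5)·1)
  = (-7 + 2, -1 - 6, 2 - 5)
  = (-5, -7, -3)

(-5, -7, -3)


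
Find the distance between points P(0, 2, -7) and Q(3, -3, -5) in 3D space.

d = √[(x₂-x₁)² + (y₂-y₁)² + (z₂-z₁)²]
  = √[3² + (-5)² + 2²]
  = √[9 + 25 + 4]
  = √38
  ≈ 6.164

6.164


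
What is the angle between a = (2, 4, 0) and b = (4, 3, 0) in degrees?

a·b = 2·4 + 4·3 + 0·0 = 8 + 12 + 0 = 20
|a| = √(2² + 4² + 0²) = √20 ≈ 4.472
|b| = √(4² + 3² + 0²) = √25 ≈ 5
cos θ = (a·b)/(|a||b|) = 20/(4.472·5) ≈ 0.8944
θ = arccos(0.8944) ≈ 26.57°

26.57°


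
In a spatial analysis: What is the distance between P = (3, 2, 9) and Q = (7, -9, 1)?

d = √[(x₂-x₁)² + (y₂-y₁)² + (z₂-z₁)²]
  = √[4² + (-11)² + (-8)²]
  = √[16 + 121 + 64]
  = √201
  ≈ 14.18

14.18


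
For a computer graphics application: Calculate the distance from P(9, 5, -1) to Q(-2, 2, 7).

d = √[(x₂-x₁)² + (y₂-y₁)² + (z₂-z₁)²]
  = √[(-11)² + (-3)² + 8²]
  = √[121 + 9 + 64]
  = √194
  ≈ 13.93

13.93


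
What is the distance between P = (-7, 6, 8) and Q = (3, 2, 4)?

d = √[(x₂-x₁)² + (y₂-y₁)² + (z₂-z₁)²]
  = √[10² + (-4)² + (-4)²]
  = √[100 + 16 + 16]
  = √132
  ≈ 11.49

11.49


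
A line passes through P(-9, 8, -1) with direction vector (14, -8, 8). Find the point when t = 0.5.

P(t) = P + t·d
  = (-9 + 14·0.5, 8 + (-8)·0.5, -1 + 8·0.5)
  = (-9 + 7, 8 - 4, -1 + 4)
  = (-2, 4, 3)

(-2, 4, 3)


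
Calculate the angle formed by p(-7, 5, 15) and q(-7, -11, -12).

p·q = (-7)·(-7) + 5·(-11) + 15·(-12) = 49 - 55 - 180 = -186
|p| = √((-7)² + 5² + 15²) = √299 ≈ 17.29
|q| = √((-7)² + (-11)² + (-12)²) = √314 ≈ 17.72
cos θ = (p·q)/(|p||q|) = -186/(17.29·17.72) ≈ -0.607
θ = arccos(-0.607) ≈ 127.4°

127.4°
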